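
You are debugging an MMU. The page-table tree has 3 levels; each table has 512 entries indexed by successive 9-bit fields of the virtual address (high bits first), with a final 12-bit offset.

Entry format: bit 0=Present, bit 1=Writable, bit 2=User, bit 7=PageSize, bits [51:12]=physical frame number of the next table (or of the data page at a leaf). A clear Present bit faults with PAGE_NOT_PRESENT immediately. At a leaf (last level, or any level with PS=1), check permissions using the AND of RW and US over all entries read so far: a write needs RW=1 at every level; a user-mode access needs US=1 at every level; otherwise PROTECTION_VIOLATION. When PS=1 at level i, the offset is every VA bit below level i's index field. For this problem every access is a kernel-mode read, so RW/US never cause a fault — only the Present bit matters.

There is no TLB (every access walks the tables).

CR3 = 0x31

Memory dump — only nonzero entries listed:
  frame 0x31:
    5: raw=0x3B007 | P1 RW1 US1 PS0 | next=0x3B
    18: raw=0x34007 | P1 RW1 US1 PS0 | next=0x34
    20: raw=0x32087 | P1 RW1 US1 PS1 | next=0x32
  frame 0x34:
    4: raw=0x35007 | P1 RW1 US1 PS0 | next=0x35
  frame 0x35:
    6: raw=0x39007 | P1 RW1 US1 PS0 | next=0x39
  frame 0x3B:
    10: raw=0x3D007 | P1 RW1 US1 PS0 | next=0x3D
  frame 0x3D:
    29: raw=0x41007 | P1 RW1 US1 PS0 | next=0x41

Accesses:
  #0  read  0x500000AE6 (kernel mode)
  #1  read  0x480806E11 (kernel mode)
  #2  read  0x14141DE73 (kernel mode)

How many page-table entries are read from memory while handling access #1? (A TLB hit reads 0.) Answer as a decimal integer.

Trace:
#0 VA=0x500000AE6 (r,kernel):
  [0] read 0x31 idx=20: raw=0x32087 flags P=1 W=1 U=1 S=1
  ⇒ phys 0x32AE6 (huge @L0)  [1 reads]
#1 VA=0x480806E11 (r,kernel):
  [0] read 0x31 idx=18: raw=0x34007 flags P=1 W=1 U=1 S=0
  [1] read 0x34 idx=4: raw=0x35007 flags P=1 W=1 U=1 S=0
  [2] read 0x35 idx=6: raw=0x39007 flags P=1 W=1 U=1 S=0
  ⇒ phys 0x39E11  [3 reads]
#2 VA=0x14141DE73 (r,kernel):
  [0] read 0x31 idx=5: raw=0x3B007 flags P=1 W=1 U=1 S=0
  [1] read 0x3B idx=10: raw=0x3D007 flags P=1 W=1 U=1 S=0
  [2] read 0x3D idx=29: raw=0x41007 flags P=1 W=1 U=1 S=0
  ⇒ phys 0x41E73  [3 reads]

Entries read for #1: 3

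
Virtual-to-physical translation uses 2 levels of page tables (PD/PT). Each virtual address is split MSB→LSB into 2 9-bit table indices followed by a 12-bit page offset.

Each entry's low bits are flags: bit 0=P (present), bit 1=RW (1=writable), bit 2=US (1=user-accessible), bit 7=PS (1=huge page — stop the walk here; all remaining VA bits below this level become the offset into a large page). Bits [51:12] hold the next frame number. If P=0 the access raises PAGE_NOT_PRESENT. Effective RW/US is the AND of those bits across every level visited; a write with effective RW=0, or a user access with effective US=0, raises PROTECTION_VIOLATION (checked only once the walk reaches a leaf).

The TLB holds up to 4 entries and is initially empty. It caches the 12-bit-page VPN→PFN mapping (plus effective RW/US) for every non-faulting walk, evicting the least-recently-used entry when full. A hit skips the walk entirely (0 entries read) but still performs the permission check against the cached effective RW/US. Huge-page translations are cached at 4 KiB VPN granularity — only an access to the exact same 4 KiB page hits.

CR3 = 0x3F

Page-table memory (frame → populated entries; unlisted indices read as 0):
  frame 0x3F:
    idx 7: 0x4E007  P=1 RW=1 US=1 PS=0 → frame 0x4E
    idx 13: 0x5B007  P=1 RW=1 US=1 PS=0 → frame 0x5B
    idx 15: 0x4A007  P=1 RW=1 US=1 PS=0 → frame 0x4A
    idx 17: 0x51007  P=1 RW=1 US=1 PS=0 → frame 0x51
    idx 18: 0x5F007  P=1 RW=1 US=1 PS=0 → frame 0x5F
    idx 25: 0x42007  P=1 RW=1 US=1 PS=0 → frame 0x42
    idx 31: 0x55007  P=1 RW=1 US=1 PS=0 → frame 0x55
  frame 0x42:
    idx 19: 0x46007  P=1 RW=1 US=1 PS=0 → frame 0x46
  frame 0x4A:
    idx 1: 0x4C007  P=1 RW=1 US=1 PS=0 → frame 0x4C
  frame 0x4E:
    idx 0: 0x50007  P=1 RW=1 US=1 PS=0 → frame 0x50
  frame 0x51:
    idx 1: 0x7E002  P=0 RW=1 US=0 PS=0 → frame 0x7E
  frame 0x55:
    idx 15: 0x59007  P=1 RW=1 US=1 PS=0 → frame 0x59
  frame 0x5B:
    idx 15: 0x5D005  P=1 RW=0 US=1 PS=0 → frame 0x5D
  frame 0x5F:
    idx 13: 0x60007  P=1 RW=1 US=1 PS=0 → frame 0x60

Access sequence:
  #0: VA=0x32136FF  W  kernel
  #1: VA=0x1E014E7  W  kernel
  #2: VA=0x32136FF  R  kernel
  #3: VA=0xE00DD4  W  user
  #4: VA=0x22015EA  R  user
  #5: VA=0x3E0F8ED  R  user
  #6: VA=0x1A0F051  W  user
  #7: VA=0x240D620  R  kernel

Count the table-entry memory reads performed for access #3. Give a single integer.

Trace:
#0 VA=0x32136FF (w,kernel):
  [0] read 0x3F idx=25: raw=0x42007 flags P=1 W=1 U=1 S=0
  [1] read 0x42 idx=19: raw=0x46007 flags P=1 W=1 U=1 S=0
  ⇒ phys 0x466FF  [2 reads]
#1 VA=0x1E014E7 (w,kernel):
  [0] read 0x3F idx=15: raw=0x4A007 flags P=1 W=1 U=1 S=0
  [1] read 0x4A idx=1: raw=0x4C007 flags P=1 W=1 U=1 S=0
  ⇒ phys 0x4C4E7  [2 reads]
#2 VA=0x32136FF (r,kernel):
  TLB hit vpn=0x3213 → PA=0x466FF
#3 VA=0xE00DD4 (w,user):
  [0] read 0x3F idx=7: raw=0x4E007 flags P=1 W=1 U=1 S=0
  [1] read 0x4E idx=0: raw=0x50007 flags P=1 W=1 U=1 S=0
  ⇒ phys 0x50DD4  [2 reads]
#4 VA=0x22015EA (r,user):
  [0] read 0x3F idx=17: raw=0x51007 flags P=1 W=1 U=1 S=0
  [1] read 0x51 idx=1: raw=0x7E002 flags P=0 W=1 U=0 S=0
  ⇒ fault: PAGE_NOT_PRESENT  — 2 lookups
#5 VA=0x3E0F8ED (r,user):
  [0] read 0x3F idx=31: raw=0x55007 flags P=1 W=1 U=1 S=0
  [1] read 0x55 idx=15: raw=0x59007 flags P=1 W=1 U=1 S=0
  ⇒ phys 0x598ED  [2 reads]
#6 VA=0x1A0F051 (w,user):
  [0] read 0x3F idx=13: raw=0x5B007 flags P=1 W=1 U=1 S=0
  [1] read 0x5B idx=15: raw=0x5D005 flags P=1 W=0 U=1 S=0
  ⇒ fault: PROTECTION_VIOLATION  — 2 lookups
#7 VA=0x240D620 (r,kernel):
  [0] read 0x3F idx=18: raw=0x5F007 flags P=1 W=1 U=1 S=0
  [1] read 0x5F idx=13: raw=0x60007 flags P=1 W=1 U=1 S=0
  ⇒ phys 0x60620  [2 reads]

Entries read for #3: 2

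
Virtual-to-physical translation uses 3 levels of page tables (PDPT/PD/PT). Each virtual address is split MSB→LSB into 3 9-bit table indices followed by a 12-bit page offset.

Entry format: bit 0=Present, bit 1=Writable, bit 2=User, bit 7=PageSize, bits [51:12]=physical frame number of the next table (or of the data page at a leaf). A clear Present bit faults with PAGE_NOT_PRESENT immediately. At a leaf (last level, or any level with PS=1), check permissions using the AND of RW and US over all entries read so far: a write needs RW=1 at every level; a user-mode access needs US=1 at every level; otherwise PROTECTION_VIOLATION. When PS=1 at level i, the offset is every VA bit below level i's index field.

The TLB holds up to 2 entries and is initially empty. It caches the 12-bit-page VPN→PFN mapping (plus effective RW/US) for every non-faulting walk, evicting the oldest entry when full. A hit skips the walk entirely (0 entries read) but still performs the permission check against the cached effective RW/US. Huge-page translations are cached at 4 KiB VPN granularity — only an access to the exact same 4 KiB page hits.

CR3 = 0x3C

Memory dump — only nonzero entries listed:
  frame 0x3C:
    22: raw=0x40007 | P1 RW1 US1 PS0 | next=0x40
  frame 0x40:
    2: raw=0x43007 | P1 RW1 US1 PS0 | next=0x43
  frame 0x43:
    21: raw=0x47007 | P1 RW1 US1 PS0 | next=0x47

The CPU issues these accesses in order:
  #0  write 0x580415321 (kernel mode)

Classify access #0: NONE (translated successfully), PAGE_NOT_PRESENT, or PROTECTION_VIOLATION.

Per-access translation:
#0 VA=0x580415321 (w,kernel):
  L0 @0x3C[22] → 0x40007  P=1,RW=1,US=1,PS=0
  L1 @0x40[2] → 0x43007  P=1,RW=1,US=1,PS=0
  L2 @0x43[21] → 0x47007  P=1,RW=1,US=1,PS=0
  → PA=0x47321  (3 entries read)

Access #0 fault: NONE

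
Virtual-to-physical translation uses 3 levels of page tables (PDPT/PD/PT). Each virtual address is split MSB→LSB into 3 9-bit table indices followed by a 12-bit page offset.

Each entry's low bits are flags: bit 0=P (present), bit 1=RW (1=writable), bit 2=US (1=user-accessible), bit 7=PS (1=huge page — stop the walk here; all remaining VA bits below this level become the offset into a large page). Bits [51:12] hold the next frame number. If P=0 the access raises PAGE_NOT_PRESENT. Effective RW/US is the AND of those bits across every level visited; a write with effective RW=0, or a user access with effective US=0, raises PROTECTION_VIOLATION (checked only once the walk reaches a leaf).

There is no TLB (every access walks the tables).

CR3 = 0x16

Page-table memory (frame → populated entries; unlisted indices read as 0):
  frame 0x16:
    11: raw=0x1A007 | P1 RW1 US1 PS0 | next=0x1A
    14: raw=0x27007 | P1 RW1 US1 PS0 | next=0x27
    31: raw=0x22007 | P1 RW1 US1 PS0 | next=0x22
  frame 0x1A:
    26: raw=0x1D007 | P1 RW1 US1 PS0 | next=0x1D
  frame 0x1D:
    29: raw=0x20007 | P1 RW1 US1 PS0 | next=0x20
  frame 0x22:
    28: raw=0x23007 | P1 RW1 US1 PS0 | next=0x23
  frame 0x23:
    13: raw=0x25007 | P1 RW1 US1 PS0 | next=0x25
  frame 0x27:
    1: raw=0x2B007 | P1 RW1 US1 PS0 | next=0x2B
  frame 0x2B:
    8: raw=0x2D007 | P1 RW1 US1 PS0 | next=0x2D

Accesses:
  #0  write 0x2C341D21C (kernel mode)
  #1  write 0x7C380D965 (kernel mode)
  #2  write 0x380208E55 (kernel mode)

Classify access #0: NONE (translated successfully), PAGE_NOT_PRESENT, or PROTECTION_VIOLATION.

Walk each access:
#0 VA=0x2C341D21C (w,kernel):
  L0: frame=0x16 idx=11 entry=0x1A007 [P=1 RW=1 US=1 PS=0]
  L1: frame=0x1A idx=26 entry=0x1D007 [P=1 RW=1 US=1 PS=0]
  L2: frame=0x1D idx=29 entry=0x20007 [P=1 RW=1 US=1 PS=0]
  ⇒ phys 0x2021C  [3 reads]
#1 VA=0x7C380D965 (w,kernel):
  L0: frame=0x16 idx=31 entry=0x22007 [P=1 RW=1 US=1 PS=0]
  L1: frame=0x22 idx=28 entry=0x23007 [P=1 RW=1 US=1 PS=0]
  L2: frame=0x23 idx=13 entry=0x25007 [P=1 RW=1 US=1 PS=0]
  ⇒ phys 0x25965  [3 reads]
#2 VA=0x380208E55 (w,kernel):
  L0: frame=0x16 idx=14 entry=0x27007 [P=1 RW=1 US=1 PS=0]
  L1: frame=0x27 idx=1 entry=0x2B007 [P=1 RW=1 US=1 PS=0]
  L2: frame=0x2B idx=8 entry=0x2D007 [P=1 RW=1 US=1 PS=0]
  ⇒ phys 0x2DE55  [3 reads]

Access #0 fault: NONE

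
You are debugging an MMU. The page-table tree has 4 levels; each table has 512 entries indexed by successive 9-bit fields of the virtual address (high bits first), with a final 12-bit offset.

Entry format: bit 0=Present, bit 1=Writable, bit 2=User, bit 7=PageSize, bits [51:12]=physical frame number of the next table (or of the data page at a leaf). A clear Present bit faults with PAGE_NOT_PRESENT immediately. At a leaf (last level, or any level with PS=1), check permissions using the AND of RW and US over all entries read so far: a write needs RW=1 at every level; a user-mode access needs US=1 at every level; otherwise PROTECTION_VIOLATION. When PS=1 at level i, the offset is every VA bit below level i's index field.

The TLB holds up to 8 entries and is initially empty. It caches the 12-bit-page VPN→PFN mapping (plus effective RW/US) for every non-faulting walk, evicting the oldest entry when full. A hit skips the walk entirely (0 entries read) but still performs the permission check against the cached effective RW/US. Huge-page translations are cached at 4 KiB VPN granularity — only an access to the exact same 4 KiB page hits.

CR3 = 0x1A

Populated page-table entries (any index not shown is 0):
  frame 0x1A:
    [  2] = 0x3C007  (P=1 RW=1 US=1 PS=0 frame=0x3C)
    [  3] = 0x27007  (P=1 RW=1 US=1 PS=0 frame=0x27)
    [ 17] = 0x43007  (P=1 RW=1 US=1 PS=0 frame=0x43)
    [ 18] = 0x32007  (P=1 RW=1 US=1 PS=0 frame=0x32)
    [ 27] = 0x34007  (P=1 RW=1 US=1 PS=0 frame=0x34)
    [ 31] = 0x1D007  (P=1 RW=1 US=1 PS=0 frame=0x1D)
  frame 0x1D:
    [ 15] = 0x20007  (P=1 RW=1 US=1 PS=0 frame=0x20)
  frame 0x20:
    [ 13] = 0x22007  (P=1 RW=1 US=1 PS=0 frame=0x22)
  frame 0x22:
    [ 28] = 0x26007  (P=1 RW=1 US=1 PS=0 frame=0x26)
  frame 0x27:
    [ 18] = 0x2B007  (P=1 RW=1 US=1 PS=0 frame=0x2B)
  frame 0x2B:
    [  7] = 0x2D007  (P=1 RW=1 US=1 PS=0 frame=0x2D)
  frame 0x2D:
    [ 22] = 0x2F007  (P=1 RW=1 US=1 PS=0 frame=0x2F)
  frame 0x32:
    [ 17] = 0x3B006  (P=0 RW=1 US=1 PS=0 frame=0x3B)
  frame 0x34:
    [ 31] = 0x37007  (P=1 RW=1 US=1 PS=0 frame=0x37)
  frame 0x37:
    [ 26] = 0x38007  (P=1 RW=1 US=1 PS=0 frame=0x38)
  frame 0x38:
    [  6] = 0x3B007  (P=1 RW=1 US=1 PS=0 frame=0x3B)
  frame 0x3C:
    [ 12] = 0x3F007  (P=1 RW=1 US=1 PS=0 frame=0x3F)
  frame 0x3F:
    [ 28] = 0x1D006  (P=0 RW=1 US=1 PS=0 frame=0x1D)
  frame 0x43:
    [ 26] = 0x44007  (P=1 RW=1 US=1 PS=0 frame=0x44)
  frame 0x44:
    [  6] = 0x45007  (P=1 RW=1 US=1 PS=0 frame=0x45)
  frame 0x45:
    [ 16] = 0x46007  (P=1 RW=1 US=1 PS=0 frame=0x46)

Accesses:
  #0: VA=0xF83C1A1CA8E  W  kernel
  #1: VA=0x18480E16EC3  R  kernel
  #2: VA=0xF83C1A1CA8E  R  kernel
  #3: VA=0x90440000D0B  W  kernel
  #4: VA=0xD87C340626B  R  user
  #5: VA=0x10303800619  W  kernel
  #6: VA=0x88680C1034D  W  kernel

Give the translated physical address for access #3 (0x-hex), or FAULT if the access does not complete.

Per-access translation:
#0 VA=0xF83C1A1CA8E (w,kernel):
  L0 @0x1A[31] → 0x1D007  P=1,RW=1,US=1,PS=0
  L1 @0x1D[15] → 0x20007  P=1,RW=1,US=1,PS=0
  L2 @0x20[13] → 0x22007  P=1,RW=1,US=1,PS=0
  L3 @0x22[28] → 0x26007  P=1,RW=1,US=1,PS=0
  → PA=0x26A8E  (4 entries read)
#1 VA=0x18480E16EC3 (r,kernel):
  L0 @0x1A[3] → 0x27007  P=1,RW=1,US=1,PS=0
  L1 @0x27[18] → 0x2B007  P=1,RW=1,US=1,PS=0
  L2 @0x2B[7] → 0x2D007  P=1,RW=1,US=1,PS=0
  L3 @0x2D[22] → 0x2F007  P=1,RW=1,US=1,PS=0
  → PA=0x2FEC3  (4 entries read)
#2 VA=0xF83C1A1CA8E (r,kernel):
  TLB hit vpn=0xF83C1A1C → PA=0x26A8E
#3 VA=0x90440000D0B (w,kernel):
  L0 @0x1A[18] → 0x32007  P=1,RW=1,US=1,PS=0
  L1 @0x32[17] → 0x3B006  P=0,RW=1,US=1,PS=0
  ✗ PAGE_NOT_PRESENT  [2 reads]
#4 VA=0xD87C340626B (r,user):
  L0 @0x1A[27] → 0x34007  P=1,RW=1,US=1,PS=0
  L1 @0x34[31] → 0x37007  P=1,RW=1,US=1,PS=0
  L2 @0x37[26] → 0x38007  P=1,RW=1,US=1,PS=0
  L3 @0x38[6] → 0x3B007  P=1,RW=1,US=1,PS=0
  → PA=0x3B26B  (4 entries read)
#5 VA=0x10303800619 (w,kernel):
  L0 @0x1A[2] → 0x3C007  P=1,RW=1,US=1,PS=0
  L1 @0x3C[12] → 0x3F007  P=1,RW=1,US=1,PS=0
  L2 @0x3F[28] → 0x1D006  P=0,RW=1,US=1,PS=0
  ✗ PAGE_NOT_PRESENT  [3 reads]
#6 VA=0x88680C1034D (w,kernel):
  L0 @0x1A[17] → 0x43007  P=1,RW=1,US=1,PS=0
  L1 @0x43[26] → 0x44007  P=1,RW=1,US=1,PS=0
  L2 @0x44[6] → 0x45007  P=1,RW=1,US=1,PS=0
  L3 @0x45[16] → 0x46007  P=1,RW=1,US=1,PS=0
  → PA=0x4634D  (4 entries read)

Access #3 PA: FAULT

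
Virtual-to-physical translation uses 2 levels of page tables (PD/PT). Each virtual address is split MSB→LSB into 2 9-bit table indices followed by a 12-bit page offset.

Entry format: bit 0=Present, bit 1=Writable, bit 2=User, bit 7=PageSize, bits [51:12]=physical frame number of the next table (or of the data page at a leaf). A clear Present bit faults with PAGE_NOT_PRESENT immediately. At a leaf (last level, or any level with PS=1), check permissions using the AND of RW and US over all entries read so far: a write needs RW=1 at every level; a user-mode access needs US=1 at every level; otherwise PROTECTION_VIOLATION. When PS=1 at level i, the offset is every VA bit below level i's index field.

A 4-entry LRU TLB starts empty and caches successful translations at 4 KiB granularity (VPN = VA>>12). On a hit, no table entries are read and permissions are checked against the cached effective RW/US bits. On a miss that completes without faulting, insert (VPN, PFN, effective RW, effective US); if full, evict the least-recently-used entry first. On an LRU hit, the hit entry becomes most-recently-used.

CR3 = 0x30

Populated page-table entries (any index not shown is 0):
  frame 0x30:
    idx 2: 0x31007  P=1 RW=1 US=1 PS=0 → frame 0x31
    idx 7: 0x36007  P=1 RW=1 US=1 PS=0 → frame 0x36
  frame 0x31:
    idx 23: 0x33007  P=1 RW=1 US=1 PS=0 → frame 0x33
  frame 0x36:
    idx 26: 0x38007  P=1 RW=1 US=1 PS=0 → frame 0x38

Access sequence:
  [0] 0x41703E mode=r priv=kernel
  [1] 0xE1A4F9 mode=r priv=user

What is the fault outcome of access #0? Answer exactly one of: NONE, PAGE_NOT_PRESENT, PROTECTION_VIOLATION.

Per-access translation:
#0 VA=0x41703E (r,kernel):
  [0] read 0x30 idx=2: raw=0x31007 flags P=1 W=1 U=1 S=0
  [1] read 0x31 idx=23: raw=0x33007 flags P=1 W=1 U=1 S=0
  → PA=0x3303E  (2 entries read)
#1 VA=0xE1A4F9 (r,user):
  [0] read 0x30 idx=7: raw=0x36007 flags P=1 W=1 U=1 S=0
  [1] read 0x36 idx=26: raw=0x38007 flags P=1 W=1 U=1 S=0
  → PA=0x384F9  (2 entries read)

Access #0 fault: NONE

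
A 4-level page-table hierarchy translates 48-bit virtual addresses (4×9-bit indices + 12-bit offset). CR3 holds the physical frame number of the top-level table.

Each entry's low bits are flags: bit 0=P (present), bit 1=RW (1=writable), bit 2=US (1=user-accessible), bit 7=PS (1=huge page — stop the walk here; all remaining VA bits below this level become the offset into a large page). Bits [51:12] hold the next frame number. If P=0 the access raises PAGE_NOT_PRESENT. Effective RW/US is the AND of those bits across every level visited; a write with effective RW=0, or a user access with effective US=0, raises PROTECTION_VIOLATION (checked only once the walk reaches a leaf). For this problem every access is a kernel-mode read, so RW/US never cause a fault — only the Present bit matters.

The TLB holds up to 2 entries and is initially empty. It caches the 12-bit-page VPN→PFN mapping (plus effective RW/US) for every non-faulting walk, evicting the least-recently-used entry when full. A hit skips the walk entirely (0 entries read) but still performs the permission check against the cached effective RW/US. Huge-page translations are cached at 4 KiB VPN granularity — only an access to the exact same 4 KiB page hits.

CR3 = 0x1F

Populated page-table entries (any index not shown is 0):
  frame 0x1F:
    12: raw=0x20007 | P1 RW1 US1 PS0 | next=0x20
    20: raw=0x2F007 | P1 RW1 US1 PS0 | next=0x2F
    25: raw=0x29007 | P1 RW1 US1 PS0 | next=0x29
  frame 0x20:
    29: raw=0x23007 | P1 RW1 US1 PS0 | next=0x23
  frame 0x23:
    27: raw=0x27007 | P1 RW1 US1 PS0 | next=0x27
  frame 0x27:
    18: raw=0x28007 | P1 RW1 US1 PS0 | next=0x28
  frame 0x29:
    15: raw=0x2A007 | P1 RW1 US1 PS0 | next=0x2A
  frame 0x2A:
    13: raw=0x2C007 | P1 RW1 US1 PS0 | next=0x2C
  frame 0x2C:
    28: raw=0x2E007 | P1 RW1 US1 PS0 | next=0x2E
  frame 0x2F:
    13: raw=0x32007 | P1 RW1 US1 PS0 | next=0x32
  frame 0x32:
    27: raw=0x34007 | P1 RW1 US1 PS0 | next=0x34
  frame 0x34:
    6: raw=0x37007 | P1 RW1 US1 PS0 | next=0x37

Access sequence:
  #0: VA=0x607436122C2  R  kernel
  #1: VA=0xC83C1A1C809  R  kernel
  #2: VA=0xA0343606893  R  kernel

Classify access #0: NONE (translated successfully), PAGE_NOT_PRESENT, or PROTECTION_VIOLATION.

Walk each access:
#0 VA=0x607436122C2 (r,kernel):
  lvl0: tbl 0x1F, slot 12 ⇒ 0x20007 (P1/RW1/US1/PS0)
  lvl1: tbl 0x20, slot 29 ⇒ 0x23007 (P1/RW1/US1/PS0)
  lvl2: tbl 0x23, slot 27 ⇒ 0x27007 (P1/RW1/US1/PS0)
  lvl3: tbl 0x27, slot 18 ⇒ 0x28007 (P1/RW1/US1/PS0)
  ✓ 0x282C2  — 4 lookups
#1 VA=0xC83C1A1C809 (r,kernel):
  lvl0: tbl 0x1F, slot 25 ⇒ 0x29007 (P1/RW1/US1/PS0)
  lvl1: tbl 0x29, slot 15 ⇒ 0x2A007 (P1/RW1/US1/PS0)
  lvl2: tbl 0x2A, slot 13 ⇒ 0x2C007 (P1/RW1/US1/PS0)
  lvl3: tbl 0x2C, slot 28 ⇒ 0x2E007 (P1/RW1/US1/PS0)
  ✓ 0x2E809  — 4 lookups
#2 VA=0xA0343606893 (r,kernel):
  lvl0: tbl 0x1F, slot 20 ⇒ 0x2F007 (P1/RW1/US1/PS0)
  lvl1: tbl 0x2F, slot 13 ⇒ 0x32007 (P1/RW1/US1/PS0)
  lvl2: tbl 0x32, slot 27 ⇒ 0x34007 (P1/RW1/US1/PS0)
  lvl3: tbl 0x34, slot 6 ⇒ 0x37007 (P1/RW1/US1/PS0)
  ✓ 0x37893  — 4 lookups

Access #0 fault: NONE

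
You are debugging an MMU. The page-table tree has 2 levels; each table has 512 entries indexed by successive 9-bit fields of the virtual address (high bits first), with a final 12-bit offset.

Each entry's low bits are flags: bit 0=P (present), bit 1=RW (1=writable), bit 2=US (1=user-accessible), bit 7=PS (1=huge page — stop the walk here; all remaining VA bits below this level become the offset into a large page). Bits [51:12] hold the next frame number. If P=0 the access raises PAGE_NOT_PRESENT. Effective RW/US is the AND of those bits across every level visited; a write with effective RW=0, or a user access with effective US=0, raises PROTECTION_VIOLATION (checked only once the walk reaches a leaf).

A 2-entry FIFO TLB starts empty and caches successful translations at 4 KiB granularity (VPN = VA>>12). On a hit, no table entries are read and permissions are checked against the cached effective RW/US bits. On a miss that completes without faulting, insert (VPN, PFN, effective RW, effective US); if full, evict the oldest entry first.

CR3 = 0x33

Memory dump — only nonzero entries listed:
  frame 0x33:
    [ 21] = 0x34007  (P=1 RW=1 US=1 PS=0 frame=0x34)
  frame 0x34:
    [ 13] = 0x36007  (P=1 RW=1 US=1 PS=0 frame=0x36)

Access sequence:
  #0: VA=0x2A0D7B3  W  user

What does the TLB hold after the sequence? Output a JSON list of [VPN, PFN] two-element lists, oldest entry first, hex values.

Per-access translation:
#0 VA=0x2A0D7B3 (w,user):
  lvl0: tbl 0x33, slot 21 ⇒ 0x34007 (P1/RW1/US1/PS0)
  lvl1: tbl 0x34, slot 13 ⇒ 0x36007 (P1/RW1/US1/PS0)
  → PA=0x367B3  (2 entries read)

TLB: [["0x2A0D", "0x36"]]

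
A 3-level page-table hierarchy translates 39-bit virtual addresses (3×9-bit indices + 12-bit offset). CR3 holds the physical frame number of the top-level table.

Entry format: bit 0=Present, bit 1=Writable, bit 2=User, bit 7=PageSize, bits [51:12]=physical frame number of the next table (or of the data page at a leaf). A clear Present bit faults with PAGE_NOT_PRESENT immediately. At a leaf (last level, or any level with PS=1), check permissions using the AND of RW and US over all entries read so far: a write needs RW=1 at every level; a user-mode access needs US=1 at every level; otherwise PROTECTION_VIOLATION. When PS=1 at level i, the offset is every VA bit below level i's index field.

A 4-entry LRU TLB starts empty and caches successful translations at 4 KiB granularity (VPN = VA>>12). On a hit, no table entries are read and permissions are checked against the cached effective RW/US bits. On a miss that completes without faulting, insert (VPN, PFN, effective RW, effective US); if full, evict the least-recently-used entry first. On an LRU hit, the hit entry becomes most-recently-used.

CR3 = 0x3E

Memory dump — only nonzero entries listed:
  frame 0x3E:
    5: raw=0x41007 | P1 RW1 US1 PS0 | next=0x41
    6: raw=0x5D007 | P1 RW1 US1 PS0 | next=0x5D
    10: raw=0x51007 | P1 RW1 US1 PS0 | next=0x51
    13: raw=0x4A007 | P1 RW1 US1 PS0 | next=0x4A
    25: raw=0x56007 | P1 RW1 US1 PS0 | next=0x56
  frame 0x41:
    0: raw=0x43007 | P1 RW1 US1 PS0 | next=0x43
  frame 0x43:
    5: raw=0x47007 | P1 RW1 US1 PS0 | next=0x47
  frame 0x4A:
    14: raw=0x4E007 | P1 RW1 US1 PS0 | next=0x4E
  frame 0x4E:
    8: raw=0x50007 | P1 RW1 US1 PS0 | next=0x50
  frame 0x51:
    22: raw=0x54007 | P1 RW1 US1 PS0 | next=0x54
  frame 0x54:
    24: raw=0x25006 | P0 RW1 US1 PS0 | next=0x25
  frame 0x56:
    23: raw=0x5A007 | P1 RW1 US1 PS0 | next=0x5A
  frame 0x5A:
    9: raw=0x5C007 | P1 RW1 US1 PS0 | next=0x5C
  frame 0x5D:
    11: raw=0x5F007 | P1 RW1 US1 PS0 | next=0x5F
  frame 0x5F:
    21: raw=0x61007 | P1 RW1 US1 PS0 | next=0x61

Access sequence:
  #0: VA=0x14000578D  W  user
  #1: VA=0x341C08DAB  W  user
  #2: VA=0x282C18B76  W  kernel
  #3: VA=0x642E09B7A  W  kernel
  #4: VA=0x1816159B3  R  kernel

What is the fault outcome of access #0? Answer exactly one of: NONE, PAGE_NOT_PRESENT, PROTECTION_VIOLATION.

Walk each access:
#0 VA=0x14000578D (w,user):
  L0 @0x3E[5] → 0x41007  P=1,RW=1,US=1,PS=0
  L1 @0x41[0] → 0x43007  P=1,RW=1,US=1,PS=0
  L2 @0x43[5] → 0x47007  P=1,RW=1,US=1,PS=0
  → PA=0x4778D  (3 entries read)
#1 VA=0x341C08DAB (w,user):
  L0 @0x3E[13] → 0x4A007  P=1,RW=1,US=1,PS=0
  L1 @0x4A[14] → 0x4E007  P=1,RW=1,US=1,PS=0
  L2 @0x4E[8] → 0x50007  P=1,RW=1,US=1,PS=0
  → PA=0x50DAB  (3 entries read)
#2 VA=0x282C18B76 (w,kernel):
  L0 @0x3E[10] → 0x51007  P=1,RW=1,US=1,PS=0
  L1 @0x51[22] → 0x54007  P=1,RW=1,US=1,PS=0
  L2 @0x54[24] → 0x25006  P=0,RW=1,US=1,PS=0
  ✗ PAGE_NOT_PRESENT  [3 reads]
#3 VA=0x642E09B7A (w,kernel):
  L0 @0x3E[25] → 0x56007  P=1,RW=1,US=1,PS=0
  L1 @0x56[23] → 0x5A007  P=1,RW=1,US=1,PS=0
  L2 @0x5A[9] → 0x5C007  P=1,RW=1,US=1,PS=0
  → PA=0x5CB7A  (3 entries read)
#4 VA=0x1816159B3 (r,kernel):
  L0 @0x3E[6] → 0x5D007  P=1,RW=1,US=1,PS=0
  L1 @0x5D[11] → 0x5F007  P=1,RW=1,US=1,PS=0
  L2 @0x5F[21] → 0x61007  P=1,RW=1,US=1,PS=0
  → PA=0x619B3  (3 entries read)

Access #0 fault: NONE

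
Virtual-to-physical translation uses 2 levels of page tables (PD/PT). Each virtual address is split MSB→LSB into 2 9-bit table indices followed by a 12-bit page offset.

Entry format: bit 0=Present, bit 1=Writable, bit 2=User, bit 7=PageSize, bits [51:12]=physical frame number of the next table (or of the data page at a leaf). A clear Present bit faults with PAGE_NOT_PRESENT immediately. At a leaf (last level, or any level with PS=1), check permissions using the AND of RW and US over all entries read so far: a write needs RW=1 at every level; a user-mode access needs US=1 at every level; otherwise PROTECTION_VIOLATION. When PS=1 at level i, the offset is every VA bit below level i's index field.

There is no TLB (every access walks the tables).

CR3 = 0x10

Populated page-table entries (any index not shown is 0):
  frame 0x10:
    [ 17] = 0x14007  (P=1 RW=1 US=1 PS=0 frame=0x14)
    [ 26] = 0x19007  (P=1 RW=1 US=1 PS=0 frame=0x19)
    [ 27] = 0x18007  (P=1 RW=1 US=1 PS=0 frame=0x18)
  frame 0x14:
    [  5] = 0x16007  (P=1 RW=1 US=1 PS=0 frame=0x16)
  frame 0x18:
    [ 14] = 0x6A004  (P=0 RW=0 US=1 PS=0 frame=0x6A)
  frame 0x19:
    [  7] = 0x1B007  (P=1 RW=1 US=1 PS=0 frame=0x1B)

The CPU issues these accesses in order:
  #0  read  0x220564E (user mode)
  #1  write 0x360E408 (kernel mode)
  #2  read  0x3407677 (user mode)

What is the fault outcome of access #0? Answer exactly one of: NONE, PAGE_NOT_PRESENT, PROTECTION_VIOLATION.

Per-access translation:
#0 VA=0x220564E (r,user):
  L0 @0x10[17] → 0x14007  P=1,RW=1,US=1,PS=0
  L1 @0x14[5] → 0x16007  P=1,RW=1,US=1,PS=0
  ⇒ phys 0x1664E  [2 reads]
#1 VA=0x360E408 (w,kernel):
  L0 @0x10[27] → 0x18007  P=1,RW=1,US=1,PS=0
  L1 @0x18[14] → 0x6A004  P=0,RW=0,US=1,PS=0
  ⇒ fault: PAGE_NOT_PRESENT  — 2 lookups
#2 VA=0x3407677 (r,user):
  L0 @0x10[26] → 0x19007  P=1,RW=1,US=1,PS=0
  L1 @0x19[7] → 0x1B007  P=1,RW=1,US=1,PS=0
  ⇒ phys 0x1B677  [2 reads]

Access #0 fault: NONE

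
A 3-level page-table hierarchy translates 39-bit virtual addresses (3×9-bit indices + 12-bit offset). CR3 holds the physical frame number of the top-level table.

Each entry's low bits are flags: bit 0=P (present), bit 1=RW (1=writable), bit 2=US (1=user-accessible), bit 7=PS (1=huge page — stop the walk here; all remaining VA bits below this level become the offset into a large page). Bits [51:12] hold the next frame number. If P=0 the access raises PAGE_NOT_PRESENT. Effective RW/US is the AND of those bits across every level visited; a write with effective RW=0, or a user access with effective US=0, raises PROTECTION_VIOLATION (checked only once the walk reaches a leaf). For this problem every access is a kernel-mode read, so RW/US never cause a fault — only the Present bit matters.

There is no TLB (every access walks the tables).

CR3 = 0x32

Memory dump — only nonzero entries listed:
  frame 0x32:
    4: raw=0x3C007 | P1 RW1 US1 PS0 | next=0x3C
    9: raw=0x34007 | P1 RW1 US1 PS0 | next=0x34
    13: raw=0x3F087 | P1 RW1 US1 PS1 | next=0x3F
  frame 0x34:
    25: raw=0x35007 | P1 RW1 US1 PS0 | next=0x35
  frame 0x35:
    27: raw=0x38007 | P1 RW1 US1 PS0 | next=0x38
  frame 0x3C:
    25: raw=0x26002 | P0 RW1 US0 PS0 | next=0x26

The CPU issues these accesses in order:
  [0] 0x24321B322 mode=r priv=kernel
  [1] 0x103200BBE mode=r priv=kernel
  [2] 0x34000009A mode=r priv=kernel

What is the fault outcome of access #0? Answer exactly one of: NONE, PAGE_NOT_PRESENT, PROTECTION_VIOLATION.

Trace:
#0 VA=0x24321B322 (r,kernel):
  [0] read 0x32 idx=9: raw=0x34007 flags P=1 W=1 U=1 S=0
  [1] read 0x34 idx=25: raw=0x35007 flags P=1 W=1 U=1 S=0
  [2] read 0x35 idx=27: raw=0x38007 flags P=1 W=1 U=1 S=0
  ✓ 0x38322  — 3 lookups
#1 VA=0x103200BBE (r,kernel):
  [0] read 0x32 idx=4: raw=0x3C007 flags P=1 W=1 U=1 S=0
  [1] read 0x3C idx=25: raw=0x26002 flags P=0 W=1 U=0 S=0
  ⇒ fault: PAGE_NOT_PRESENT  — 2 lookups
#2 VA=0x34000009A (r,kernel):
  [0] read 0x32 idx=13: raw=0x3F087 flags P=1 W=1 U=1 S=1
  ✓ 0x3F09A (huge @L0)  — 1 lookups

Access #0 fault: NONE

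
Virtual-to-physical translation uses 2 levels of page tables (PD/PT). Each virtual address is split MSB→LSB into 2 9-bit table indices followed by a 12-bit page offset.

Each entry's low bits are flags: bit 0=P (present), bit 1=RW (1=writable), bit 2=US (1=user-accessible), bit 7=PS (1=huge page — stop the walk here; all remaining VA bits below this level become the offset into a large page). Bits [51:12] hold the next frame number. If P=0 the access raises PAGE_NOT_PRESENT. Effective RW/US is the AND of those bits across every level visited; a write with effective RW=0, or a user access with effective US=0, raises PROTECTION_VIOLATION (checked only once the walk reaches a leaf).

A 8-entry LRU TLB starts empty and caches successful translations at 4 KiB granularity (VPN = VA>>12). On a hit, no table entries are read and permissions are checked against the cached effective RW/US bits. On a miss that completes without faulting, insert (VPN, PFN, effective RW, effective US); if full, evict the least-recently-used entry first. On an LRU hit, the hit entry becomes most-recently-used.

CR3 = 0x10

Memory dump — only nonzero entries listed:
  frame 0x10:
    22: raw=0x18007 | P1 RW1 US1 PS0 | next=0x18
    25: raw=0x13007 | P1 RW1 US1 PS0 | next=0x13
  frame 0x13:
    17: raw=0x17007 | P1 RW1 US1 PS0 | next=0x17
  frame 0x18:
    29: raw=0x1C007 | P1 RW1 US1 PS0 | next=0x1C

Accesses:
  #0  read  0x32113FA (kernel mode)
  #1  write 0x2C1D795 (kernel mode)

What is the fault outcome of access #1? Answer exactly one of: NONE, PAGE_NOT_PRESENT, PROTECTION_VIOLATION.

Per-access translation:
#0 VA=0x32113FA (r,kernel):
  L0: frame=0x10 idx=25 entry=0x13007 [P=1 RW=1 US=1 PS=0]
  L1: frame=0x13 idx=17 entry=0x17007 [P=1 RW=1 US=1 PS=0]
  ✓ 0x173FA  — 2 lookups
#1 VA=0x2C1D795 (w,kernel):
  L0: frame=0x10 idx=22 entry=0x18007 [P=1 RW=1 US=1 PS=0]
  L1: frame=0x18 idx=29 entry=0x1C007 [P=1 RW=1 US=1 PS=0]
  ✓ 0x1C795  — 2 lookups

Access #1 fault: NONE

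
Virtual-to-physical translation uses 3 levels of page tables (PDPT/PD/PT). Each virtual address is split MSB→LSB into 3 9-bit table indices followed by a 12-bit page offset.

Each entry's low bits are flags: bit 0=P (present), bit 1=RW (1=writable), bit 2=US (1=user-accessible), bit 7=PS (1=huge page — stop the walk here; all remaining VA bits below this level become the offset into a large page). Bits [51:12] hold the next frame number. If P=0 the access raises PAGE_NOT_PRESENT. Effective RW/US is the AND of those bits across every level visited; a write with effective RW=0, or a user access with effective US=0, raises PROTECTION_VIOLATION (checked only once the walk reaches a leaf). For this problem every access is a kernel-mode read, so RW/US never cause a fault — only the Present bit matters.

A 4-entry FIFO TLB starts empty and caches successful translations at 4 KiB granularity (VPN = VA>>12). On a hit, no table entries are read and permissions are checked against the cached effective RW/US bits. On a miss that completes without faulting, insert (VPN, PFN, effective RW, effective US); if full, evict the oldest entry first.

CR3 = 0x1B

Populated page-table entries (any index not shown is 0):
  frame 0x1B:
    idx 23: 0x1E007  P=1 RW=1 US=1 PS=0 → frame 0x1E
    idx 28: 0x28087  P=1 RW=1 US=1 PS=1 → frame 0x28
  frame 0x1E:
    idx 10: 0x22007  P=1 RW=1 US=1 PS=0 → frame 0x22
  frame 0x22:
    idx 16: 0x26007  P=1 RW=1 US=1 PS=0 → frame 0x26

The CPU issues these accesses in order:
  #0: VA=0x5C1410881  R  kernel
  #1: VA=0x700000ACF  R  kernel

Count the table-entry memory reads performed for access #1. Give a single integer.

Per-access translation:
#0 VA=0x5C1410881 (r,kernel):
  L0: frame=0x1B idx=23 entry=0x1E007 [P=1 RW=1 US=1 PS=0]
  L1: frame=0x1E idx=10 entry=0x22007 [P=1 RW=1 US=1 PS=0]
  L2: frame=0x22 idx=16 entry=0x26007 [P=1 RW=1 US=1 PS=0]
  ✓ 0x26881  — 3 lookups
#1 VA=0x700000ACF (r,kernel):
  L0: frame=0x1B idx=28 entry=0x28087 [P=1 RW=1 US=1 PS=1]
  ✓ 0x28ACF (huge @L0)  — 1 lookups

Entries read for #1: 1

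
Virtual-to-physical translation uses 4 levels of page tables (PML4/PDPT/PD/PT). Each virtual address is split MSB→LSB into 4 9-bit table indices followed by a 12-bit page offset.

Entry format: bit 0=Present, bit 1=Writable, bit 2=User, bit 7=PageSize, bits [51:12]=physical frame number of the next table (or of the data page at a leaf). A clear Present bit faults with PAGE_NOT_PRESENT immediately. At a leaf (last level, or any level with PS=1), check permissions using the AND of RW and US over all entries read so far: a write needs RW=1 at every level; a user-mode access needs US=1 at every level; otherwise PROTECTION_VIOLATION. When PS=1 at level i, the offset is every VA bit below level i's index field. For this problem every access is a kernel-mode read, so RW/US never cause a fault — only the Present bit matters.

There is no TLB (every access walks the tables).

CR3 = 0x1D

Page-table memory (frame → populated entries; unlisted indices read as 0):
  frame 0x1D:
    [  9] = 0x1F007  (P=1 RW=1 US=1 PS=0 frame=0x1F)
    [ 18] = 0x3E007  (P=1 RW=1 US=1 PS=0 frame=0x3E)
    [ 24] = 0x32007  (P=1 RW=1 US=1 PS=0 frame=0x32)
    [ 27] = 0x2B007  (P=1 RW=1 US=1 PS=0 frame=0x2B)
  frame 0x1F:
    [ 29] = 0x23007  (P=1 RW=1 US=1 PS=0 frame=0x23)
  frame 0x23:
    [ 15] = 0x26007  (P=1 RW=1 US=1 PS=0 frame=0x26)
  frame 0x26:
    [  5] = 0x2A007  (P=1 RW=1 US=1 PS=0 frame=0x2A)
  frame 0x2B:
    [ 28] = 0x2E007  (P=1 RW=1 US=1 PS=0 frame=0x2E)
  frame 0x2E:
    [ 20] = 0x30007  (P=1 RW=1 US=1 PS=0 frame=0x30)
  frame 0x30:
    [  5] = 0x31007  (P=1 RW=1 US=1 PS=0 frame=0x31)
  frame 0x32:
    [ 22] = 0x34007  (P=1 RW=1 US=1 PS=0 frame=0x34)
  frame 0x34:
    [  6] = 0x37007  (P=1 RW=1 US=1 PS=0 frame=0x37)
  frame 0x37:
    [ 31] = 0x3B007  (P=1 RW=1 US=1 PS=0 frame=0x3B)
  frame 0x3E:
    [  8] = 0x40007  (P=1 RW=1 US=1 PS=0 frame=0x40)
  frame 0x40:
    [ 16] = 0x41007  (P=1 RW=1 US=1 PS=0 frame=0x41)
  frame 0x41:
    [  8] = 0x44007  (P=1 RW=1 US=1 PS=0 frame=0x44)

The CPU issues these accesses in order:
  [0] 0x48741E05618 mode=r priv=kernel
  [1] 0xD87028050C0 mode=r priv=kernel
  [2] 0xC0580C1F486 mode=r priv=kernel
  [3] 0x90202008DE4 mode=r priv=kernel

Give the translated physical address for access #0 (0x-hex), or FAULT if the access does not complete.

Walk each access:
#0 VA=0x48741E05618 (r,kernel):
  [0] read 0x1D idx=9: raw=0x1F007 flags P=1 W=1 U=1 S=0
  [1] read 0x1F idx=29: raw=0x23007 flags P=1 W=1 U=1 S=0
  [2] read 0x23 idx=15: raw=0x26007 flags P=1 W=1 U=1 S=0
  [3] read 0x26 idx=5: raw=0x2A007 flags P=1 W=1 U=1 S=0
  ✓ 0x2A618  — 4 lookups
#1 VA=0xD87028050C0 (r,kernel):
  [0] read 0x1D idx=27: raw=0x2B007 flags P=1 W=1 U=1 S=0
  [1] read 0x2B idx=28: raw=0x2E007 flags P=1 W=1 U=1 S=0
  [2] read 0x2E idx=20: raw=0x30007 flags P=1 W=1 U=1 S=0
  [3] read 0x30 idx=5: raw=0x31007 flags P=1 W=1 U=1 S=0
  ✓ 0x310C0  — 4 lookups
#2 VA=0xC0580C1F486 (r,kernel):
  [0] read 0x1D idx=24: raw=0x32007 flags P=1 W=1 U=1 S=0
  [1] read 0x32 idx=22: raw=0x34007 flags P=1 W=1 U=1 S=0
  [2] read 0x34 idx=6: raw=0x37007 flags P=1 W=1 U=1 S=0
  [3] read 0x37 idx=31: raw=0x3B007 flags P=1 W=1 U=1 S=0
  ✓ 0x3B486  — 4 lookups
#3 VA=0x90202008DE4 (r,kernel):
  [0] read 0x1D idx=18: raw=0x3E007 flags P=1 W=1 U=1 S=0
  [1] read 0x3E idx=8: raw=0x40007 flags P=1 W=1 U=1 S=0
  [2] read 0x40 idx=16: raw=0x41007 flags P=1 W=1 U=1 S=0
  [3] read 0x41 idx=8: raw=0x44007 flags P=1 W=1 U=1 S=0
  ✓ 0x44DE4  — 4 lookups

Access #0 PA: 0x2A618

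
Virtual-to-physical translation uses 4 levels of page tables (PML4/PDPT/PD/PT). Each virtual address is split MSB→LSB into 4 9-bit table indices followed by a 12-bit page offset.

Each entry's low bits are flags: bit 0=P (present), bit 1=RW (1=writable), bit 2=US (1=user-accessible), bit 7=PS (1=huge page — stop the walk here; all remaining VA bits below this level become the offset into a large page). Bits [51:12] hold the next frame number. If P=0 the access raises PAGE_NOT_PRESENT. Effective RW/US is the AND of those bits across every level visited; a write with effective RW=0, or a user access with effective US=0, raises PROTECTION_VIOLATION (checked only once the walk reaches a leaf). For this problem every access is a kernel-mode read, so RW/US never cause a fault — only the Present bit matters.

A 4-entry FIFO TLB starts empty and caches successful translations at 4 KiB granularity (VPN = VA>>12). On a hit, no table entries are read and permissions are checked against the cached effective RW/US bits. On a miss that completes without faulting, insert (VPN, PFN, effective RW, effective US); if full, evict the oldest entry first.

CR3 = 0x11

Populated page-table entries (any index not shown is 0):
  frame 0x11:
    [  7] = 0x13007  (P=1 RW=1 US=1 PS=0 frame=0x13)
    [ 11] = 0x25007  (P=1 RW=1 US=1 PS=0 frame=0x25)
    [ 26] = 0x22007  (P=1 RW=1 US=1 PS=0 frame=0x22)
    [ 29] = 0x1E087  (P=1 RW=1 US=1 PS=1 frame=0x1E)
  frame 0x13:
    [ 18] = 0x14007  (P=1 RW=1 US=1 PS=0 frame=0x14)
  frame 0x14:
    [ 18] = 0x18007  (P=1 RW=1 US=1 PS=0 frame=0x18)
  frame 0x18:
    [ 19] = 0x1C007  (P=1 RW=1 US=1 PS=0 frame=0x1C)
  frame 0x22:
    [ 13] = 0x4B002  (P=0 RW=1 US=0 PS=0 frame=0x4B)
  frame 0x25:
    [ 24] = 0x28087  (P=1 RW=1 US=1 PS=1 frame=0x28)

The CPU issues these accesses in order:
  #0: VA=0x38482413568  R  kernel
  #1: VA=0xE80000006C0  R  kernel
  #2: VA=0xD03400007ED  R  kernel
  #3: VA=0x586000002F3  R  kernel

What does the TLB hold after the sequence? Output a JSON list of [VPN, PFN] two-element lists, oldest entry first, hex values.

Walk each access:
#0 VA=0x38482413568 (r,kernel):
  lvl0: tbl 0x11, slot 7 ⇒ 0x13007 (P1/RW1/US1/PS0)
  lvl1: tbl 0x13, slot 18 ⇒ 0x14007 (P1/RW1/US1/PS0)
  lvl2: tbl 0x14, slot 18 ⇒ 0x18007 (P1/RW1/US1/PS0)
  lvl3: tbl 0x18, slot 19 ⇒ 0x1C007 (P1/RW1/US1/PS0)
  ⇒ phys 0x1C568  [4 reads]
#1 VA=0xE80000006C0 (r,kernel):
  lvl0: tbl 0x11, slot 29 ⇒ 0x1E087 (P1/RW1/US1/PS1)
  ⇒ phys 0x1E6C0 (huge @L0)  [1 reads]
#2 VA=0xD03400007ED (r,kernel):
  lvl0: tbl 0x11, slot 26 ⇒ 0x22007 (P1/RW1/US1/PS0)
  lvl1: tbl 0x22, slot 13 ⇒ 0x4B002 (P0/RW1/US0/PS0)
  → PAGE_NOT_PRESENT  (2 entries read)
#3 VA=0x586000002F3 (r,kernel):
  lvl0: tbl 0x11, slot 11 ⇒ 0x25007 (P1/RW1/US1/PS0)
  lvl1: tbl 0x25, slot 24 ⇒ 0x28087 (P1/RW1/US1/PS1)
  ⇒ phys 0x282F3 (huge @L1)  [2 reads]

TLB: [["0x38482413", "0x1C"], ["0xE8000000", "0x1E"], ["0x58600000", "0x28"]]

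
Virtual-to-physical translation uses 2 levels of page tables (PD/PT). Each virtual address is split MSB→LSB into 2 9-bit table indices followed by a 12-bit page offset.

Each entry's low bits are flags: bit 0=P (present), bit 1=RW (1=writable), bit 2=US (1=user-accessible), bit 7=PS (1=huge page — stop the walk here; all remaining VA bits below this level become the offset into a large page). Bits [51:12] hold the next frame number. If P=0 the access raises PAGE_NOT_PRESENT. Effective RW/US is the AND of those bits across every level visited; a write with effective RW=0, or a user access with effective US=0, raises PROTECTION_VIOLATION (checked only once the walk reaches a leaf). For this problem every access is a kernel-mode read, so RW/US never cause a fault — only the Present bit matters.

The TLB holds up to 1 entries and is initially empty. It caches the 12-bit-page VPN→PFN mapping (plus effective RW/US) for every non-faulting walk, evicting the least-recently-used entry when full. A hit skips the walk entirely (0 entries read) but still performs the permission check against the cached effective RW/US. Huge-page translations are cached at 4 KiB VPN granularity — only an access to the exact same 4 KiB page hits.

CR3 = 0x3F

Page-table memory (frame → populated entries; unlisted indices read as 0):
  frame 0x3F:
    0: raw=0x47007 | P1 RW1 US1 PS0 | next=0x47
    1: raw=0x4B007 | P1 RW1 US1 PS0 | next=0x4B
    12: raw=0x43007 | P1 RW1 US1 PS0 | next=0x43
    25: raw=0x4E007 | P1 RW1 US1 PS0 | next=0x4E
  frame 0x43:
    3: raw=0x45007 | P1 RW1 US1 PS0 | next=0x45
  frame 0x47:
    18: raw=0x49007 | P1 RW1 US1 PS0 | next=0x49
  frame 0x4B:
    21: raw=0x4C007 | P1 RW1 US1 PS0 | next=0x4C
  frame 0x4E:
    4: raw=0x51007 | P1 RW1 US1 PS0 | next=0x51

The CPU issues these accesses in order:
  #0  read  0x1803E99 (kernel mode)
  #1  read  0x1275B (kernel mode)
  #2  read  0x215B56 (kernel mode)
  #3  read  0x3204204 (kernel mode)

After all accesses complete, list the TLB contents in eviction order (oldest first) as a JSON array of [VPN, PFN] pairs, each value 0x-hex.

Per-access translation:
#0 VA=0x1803E99 (r,kernel):
  lvl0: tbl 0x3F, slot 12 ⇒ 0x43007 (P1/RW1/US1/PS0)
  lvl1: tbl 0x43, slot 3 ⇒ 0x45007 (P1/RW1/US1/PS0)
  ✓ 0x45E99  — 2 lookups
#1 VA=0x1275B (r,kernel):
  lvl0: tbl 0x3F, slot 0 ⇒ 0x47007 (P1/RW1/US1/PS0)
  lvl1: tbl 0x47, slot 18 ⇒ 0x49007 (P1/RW1/US1/PS0)
  ✓ 0x4975B  — 2 lookups
#2 VA=0x215B56 (r,kernel):
  lvl0: tbl 0x3F, slot 1 ⇒ 0x4B007 (P1/RW1/US1/PS0)
  lvl1: tbl 0x4B, slot 21 ⇒ 0x4C007 (P1/RW1/US1/PS0)
  ✓ 0x4CB56  — 2 lookups
#3 VA=0x3204204 (r,kernel):
  lvl0: tbl 0x3F, slot 25 ⇒ 0x4E007 (P1/RW1/US1/PS0)
  lvl1: tbl 0x4E, slot 4 ⇒ 0x51007 (P1/RW1/US1/PS0)
  ✓ 0x51204  — 2 lookups

TLB: [["0x3204", "0x51"]]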